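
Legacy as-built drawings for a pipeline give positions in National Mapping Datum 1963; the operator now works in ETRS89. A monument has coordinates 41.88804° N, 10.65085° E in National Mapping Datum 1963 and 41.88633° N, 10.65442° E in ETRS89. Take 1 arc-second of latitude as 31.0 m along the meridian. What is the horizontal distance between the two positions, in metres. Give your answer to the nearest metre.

Δφ = 41.88633° − 41.88804° = -0.00171°; Δλ = 10.65442° − 10.65085° = +0.00357°.
1° of latitude = 3600 × 31.00 = 111600 m.
ΔN = Δφ × 111600 = -190.8 m; ΔE = Δλ × 111600 × cos(41.88804°) = +0.00357 × 111600 × 0.744451 = 296.6 m.
Distance = √(ΔE² + ΔN²) = √(296.6² + (-190.8)²) = 352.7 m.

353 m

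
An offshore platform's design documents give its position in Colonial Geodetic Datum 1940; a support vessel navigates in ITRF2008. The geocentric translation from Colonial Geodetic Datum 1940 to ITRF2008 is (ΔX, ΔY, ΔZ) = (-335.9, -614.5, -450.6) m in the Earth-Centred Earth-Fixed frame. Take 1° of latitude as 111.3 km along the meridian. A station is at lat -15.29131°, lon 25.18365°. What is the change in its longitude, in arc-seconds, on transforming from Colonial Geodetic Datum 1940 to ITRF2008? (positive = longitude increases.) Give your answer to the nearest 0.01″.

sin φ = -0.263727, cos φ = 0.964597, sin λ = 0.425521, cos λ = 0.904949.
East component: ΔE = −sin λ·ΔX + cos λ·ΔY = −(0.425521)(-335.9) + (0.904949)(-614.5) = -413.16 m.
1° of latitude spans 111300 m; at latitude φ, 1° of longitude spans that × cos φ = 107359.7 m, so Δλ = -413.16 / 107359.7 × 3600 = -13.854″.

Δλ = -13.85″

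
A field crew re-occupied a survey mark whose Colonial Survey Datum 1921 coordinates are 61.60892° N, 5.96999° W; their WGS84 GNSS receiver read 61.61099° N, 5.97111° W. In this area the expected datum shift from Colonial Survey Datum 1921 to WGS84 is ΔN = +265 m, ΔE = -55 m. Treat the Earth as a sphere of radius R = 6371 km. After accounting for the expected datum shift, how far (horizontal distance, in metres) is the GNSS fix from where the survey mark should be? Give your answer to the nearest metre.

Observed coordinate differences: Δφ = +0.00207°, Δλ = -0.00112°.
Converting to metres (1° lat = 111195 m, cos φ = 0.475487): observed ΔN = 230.2 m, observed ΔE = -59.2 m.
Subtracting the expected shift leaves a residual of 230.2 − (265) = -34.8 m north and -59.2 − (-55) = -4.2 m east.
Residual distance = √((-34.8)² + (-4.2)²) = 35.1 m.

35 m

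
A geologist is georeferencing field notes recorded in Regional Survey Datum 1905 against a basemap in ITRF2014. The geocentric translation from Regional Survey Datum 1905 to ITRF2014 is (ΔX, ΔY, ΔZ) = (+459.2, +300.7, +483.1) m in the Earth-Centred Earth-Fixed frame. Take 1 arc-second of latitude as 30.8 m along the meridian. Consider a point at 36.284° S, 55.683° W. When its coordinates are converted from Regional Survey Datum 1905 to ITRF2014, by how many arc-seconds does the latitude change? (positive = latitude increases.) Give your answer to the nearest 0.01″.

Δφ = 12.85″

sin φ = -0.591788, cos φ = 0.806094, sin λ = -0.825931, cos λ = 0.563771.
North component: ΔN = −sin φ cos λ·ΔX − sin φ sin λ·ΔY + cos φ·ΔZ = −(-0.591788)(0.563771)(459.2) − (-0.591788)(-0.825931)(300.7) + (0.806094)(483.1) = 395.65 m.
1° of latitude spans 3600 × 30.80 = 110880 m, so Δφ = 395.65 / 110880 × 3600 = 12.846″.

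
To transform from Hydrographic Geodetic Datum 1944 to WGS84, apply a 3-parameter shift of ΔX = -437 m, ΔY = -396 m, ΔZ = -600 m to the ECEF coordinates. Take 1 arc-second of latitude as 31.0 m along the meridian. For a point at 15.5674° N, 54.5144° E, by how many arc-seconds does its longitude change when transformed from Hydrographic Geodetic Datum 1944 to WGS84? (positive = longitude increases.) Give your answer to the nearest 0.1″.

sin φ = 0.268372, cos φ = 0.963315, sin λ = 0.814261, cos λ = 0.580498.
East component: ΔE = −sin λ·ΔX + cos λ·ΔY = −(0.814261)(-437) + (0.580498)(-396) = 125.95 m.
1° of latitude spans 3600 × 31.00 = 111600 m; at latitude φ, 1° of longitude spans that × cos φ = 107506.0 m, so Δλ = 125.95 / 107506.0 × 3600 = 4.218″.

Δλ = 4.2″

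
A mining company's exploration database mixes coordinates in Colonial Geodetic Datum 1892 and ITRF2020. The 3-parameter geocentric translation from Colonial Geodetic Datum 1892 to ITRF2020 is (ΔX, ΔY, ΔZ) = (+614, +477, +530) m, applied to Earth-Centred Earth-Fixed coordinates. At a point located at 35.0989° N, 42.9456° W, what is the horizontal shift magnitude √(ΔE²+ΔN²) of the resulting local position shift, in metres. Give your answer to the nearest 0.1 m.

848.6 m

At φ = 35.0989°, λ = -42.9456°: sin φ = 0.574990, cos φ = 0.818161, sin λ = -0.681304, cos λ = 0.732001.
ΔE = −sin λ·ΔX + cos λ·ΔY = −(-0.681304)·(614) + (0.732001)·(477) = 767.48 m.
ΔN = −sin φ cos λ·ΔX − sin φ sin λ·ΔY + cos φ·ΔZ = −(0.574990)(0.732001)(614) − (0.574990)(-0.681304)(477) + (0.818161)(530) = 362.06 m.
Horizontal magnitude = √(ΔE² + ΔN²) = √(767.48² + 362.06²) = 848.60 m.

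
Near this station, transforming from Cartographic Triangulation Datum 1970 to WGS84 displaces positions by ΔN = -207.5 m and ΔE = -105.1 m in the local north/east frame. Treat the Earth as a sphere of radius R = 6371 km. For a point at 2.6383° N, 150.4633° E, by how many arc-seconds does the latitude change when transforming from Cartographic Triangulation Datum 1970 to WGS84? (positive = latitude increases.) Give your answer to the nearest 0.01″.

Δφ = -6.72″

On a sphere of radius R, 1 rad of latitude = R, so Δφ = ΔN / R = -207.5 / 6371000 = -3.2569e-05 rad = -6.718″.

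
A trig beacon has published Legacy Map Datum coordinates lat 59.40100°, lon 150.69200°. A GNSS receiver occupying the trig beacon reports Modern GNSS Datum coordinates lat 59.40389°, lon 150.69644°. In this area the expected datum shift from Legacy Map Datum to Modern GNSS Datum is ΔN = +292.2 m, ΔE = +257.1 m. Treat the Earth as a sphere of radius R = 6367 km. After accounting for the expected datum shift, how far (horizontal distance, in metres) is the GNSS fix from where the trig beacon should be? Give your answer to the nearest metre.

Observed coordinate differences: Δφ = +0.00289°, Δλ = +0.00444°.
Converting to metres (1° lat = 111125 m, cos φ = 0.509026): observed ΔN = 321.2 m, observed ΔE = 251.2 m.
Subtracting the expected shift leaves a residual of 321.2 − (292.2) = 29.0 m north and 251.2 − (257.1) = -5.9 m east.
Residual distance = √(29.0² + (-5.9)²) = 29.6 m.

30 m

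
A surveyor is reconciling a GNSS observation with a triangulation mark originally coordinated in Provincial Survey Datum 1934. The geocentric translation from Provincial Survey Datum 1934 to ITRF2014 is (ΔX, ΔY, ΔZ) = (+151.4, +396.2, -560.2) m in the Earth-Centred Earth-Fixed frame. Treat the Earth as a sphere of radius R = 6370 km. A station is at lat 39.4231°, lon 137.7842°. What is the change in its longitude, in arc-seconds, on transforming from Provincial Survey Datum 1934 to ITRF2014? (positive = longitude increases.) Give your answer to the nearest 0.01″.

sin φ = 0.635042, cos φ = 0.772478, sin λ = 0.671925, cos λ = -0.740619.
East component: ΔE = −sin λ·ΔX + cos λ·ΔY = −(0.671925)(151.4) + (-0.740619)(396.2) = -395.16 m.
1° of latitude spans πR/180 = 111177 m; at latitude φ, 1° of longitude spans that × cos φ = 85882.1 m, so Δλ = -395.16 / 85882.1 × 3600 = -16.564″.

Δλ = -16.56″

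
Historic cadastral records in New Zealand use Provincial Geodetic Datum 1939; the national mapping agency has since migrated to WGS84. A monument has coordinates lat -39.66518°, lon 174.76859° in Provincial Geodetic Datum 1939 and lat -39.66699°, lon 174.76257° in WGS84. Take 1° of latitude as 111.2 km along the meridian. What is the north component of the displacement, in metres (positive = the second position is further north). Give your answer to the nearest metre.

ΔN = -201 m

Δφ = -39.66699° − -39.66518° = -0.00181°; Δλ = 174.76257° − 174.76859° = -0.00602°.
ΔN = Δφ × 111200 = -201.3 m; ΔE = Δλ × 111200 × cos(-39.66518°) = -0.00602 × 111200 × 0.769788 = -515.3 m.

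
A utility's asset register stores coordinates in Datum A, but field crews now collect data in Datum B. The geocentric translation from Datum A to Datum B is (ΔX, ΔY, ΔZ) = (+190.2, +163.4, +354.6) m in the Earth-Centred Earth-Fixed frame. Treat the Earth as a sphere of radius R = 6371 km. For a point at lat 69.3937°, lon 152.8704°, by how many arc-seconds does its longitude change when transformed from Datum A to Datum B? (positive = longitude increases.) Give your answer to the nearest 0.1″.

Δλ = -21.4″

sin φ = 0.936021, cos φ = 0.351945, sin λ = 0.456005, cos λ = -0.889977.
East component: ΔE = −sin λ·ΔX + cos λ·ΔY = −(0.456005)(190.2) + (-0.889977)(163.4) = -232.15 m.
1° of latitude spans πR/180 = 111195 m; at latitude φ, 1° of longitude spans that × cos φ = 39134.5 m, so Δλ = -232.15 / 39134.5 × 3600 = -21.356″.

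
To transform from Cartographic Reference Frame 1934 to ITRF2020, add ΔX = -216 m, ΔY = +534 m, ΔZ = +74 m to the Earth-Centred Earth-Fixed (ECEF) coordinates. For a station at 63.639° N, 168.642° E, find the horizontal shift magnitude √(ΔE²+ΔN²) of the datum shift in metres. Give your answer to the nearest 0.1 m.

At φ = 63.639°, λ = 168.642°: sin φ = 0.896014, cos φ = 0.444025, sin λ = 0.196939, cos λ = -0.980416.
ΔE = −sin λ·ΔX + cos λ·ΔY = −(0.196939)·(-216) + (-0.980416)·(534) = -481.00 m.
ΔN = −sin φ cos λ·ΔX − sin φ sin λ·ΔY + cos φ·ΔZ = −(0.896014)(-0.980416)(-216) − (0.896014)(0.196939)(534) + (0.444025)(74) = -251.12 m.
Horizontal magnitude = √(ΔE² + ΔN²) = √((-481.00)² + (-251.12)²) = 542.61 m.

542.6 m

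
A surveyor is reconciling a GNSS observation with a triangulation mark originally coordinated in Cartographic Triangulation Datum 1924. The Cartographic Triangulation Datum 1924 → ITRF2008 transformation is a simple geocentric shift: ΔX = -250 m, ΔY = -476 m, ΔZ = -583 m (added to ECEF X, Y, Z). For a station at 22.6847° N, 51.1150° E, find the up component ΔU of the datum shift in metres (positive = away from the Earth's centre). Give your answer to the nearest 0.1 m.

ΔU = -711.5 m

The local up (radial) axis is (cos φ cos λ, cos φ sin λ, sin φ), giving ΔU = -144.799 − 341.859 − 224.840 = -711.50 m.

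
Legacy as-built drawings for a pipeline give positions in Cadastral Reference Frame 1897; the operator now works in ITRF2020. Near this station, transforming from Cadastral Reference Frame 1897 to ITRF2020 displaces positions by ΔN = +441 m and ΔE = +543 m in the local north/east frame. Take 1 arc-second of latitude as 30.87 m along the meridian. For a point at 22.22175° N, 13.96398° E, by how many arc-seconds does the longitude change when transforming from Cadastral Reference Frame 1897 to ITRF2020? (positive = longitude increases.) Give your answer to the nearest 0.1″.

At latitude 22.22175°, cos φ = 0.925727.
1″ of longitude at this latitude = 30.87 × cos φ = 28.5772 m, so Δλ = 543.0 / 28.5772 = 19.001″.

Δλ = 19.0″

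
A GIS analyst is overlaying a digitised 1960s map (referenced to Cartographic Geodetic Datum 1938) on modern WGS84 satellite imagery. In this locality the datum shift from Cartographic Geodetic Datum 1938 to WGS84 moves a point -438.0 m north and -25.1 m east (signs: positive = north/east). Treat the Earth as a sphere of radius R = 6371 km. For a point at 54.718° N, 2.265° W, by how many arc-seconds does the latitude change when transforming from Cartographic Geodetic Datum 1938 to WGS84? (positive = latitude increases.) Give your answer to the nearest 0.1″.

On a sphere of radius R, 1 rad of latitude = R, so Δφ = ΔN / R = -438.0 / 6371000 = -6.8749e-05 rad = -14.181″.

Δφ = -14.2″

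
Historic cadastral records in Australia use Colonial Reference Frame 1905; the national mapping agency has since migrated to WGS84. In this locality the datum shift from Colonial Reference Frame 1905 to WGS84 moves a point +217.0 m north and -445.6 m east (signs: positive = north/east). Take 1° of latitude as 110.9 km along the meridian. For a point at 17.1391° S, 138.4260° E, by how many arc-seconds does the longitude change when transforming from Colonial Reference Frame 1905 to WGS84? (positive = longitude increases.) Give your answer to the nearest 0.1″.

At latitude -17.1391°, cos φ = 0.955592.
1° of longitude at this latitude = 110.9 × cos φ = 105.98 km, so Δλ = -445.6 / 105975.2 = -0.0042048° = -15.137″.

Δλ = -15.1″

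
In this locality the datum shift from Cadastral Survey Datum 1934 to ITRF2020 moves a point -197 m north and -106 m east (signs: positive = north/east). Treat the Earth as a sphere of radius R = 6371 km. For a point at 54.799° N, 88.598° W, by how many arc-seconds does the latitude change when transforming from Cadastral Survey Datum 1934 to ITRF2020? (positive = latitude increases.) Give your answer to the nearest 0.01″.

On a sphere of radius R, 1 rad of latitude = R, so Δφ = ΔN / R = -197.0 / 6371000 = -3.0921e-05 rad = -6.378″.

Δφ = -6.38″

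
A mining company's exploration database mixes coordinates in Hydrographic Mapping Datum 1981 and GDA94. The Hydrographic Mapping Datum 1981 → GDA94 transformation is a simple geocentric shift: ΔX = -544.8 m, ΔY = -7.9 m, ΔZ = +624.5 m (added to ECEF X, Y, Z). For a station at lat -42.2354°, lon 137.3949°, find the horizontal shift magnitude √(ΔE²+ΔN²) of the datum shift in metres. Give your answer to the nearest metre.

819 m

The local east axis at (φ, λ) is (−sin λ, cos λ, 0), so ΔE = −sin(137.3949°)·(-544.8) + cos(137.3949°)·(-7.9) = 374.61 m.
The local north axis is (−sin φ cos λ, −sin φ sin λ, cos φ), giving ΔN = 269.539 − 3.595 + 462.373 = 728.32 m.
Horizontal magnitude = √(ΔE² + ΔN²) = √(374.61² + 728.32²) = 819.01 m.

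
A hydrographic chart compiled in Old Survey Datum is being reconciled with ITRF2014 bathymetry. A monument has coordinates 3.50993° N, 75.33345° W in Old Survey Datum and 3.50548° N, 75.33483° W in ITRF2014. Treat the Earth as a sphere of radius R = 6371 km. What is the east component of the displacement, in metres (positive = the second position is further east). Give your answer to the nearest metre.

Δφ = 3.50548° − 3.50993° = -0.00445°; Δλ = -75.33483° − -75.33345° = -0.00138°.
1° along a meridian = πR/180 = 111195 m.
ΔN = Δφ × 111195 = -494.8 m; ΔE = Δλ × 111195 × cos(3.50993°) = -0.00138 × 111195 × 0.998124 = -153.2 m.

ΔE = -153 m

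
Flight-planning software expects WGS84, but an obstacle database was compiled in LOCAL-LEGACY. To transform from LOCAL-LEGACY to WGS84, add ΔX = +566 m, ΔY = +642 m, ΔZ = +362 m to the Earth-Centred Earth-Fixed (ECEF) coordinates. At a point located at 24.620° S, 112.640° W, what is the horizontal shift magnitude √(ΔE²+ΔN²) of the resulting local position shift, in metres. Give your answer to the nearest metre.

275 m

At φ = -24.620°, λ = -112.640°: sin φ = -0.416598, cos φ = 0.909091, sin λ = -0.922942, cos λ = -0.384940.
ΔE = −sin λ·ΔX + cos λ·ΔY = −(-0.922942)·(566) + (-0.384940)·(642) = 275.25 m.
ΔN = −sin φ cos λ·ΔX − sin φ sin λ·ΔY + cos φ·ΔZ = −(-0.416598)(-0.384940)(566) − (-0.416598)(-0.922942)(642) + (0.909091)(362) = -8.52 m.
Horizontal magnitude = √(ΔE² + ΔN²) = √(275.25² + (-8.52)²) = 275.39 m.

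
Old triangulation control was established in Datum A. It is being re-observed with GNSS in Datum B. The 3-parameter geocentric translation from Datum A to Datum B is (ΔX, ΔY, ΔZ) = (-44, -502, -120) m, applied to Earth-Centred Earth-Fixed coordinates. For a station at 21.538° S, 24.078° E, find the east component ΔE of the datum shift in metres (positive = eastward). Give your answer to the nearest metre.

ΔE = -440 m

At φ = -21.538°, λ = 24.078°: sin φ = -0.367118, cos φ = 0.930174, sin λ = 0.407980, cos λ = 0.912991.
ΔE = −sin λ·ΔX + cos λ·ΔY = −(0.407980)·(-44) + (0.912991)·(-502) = -440.37 m.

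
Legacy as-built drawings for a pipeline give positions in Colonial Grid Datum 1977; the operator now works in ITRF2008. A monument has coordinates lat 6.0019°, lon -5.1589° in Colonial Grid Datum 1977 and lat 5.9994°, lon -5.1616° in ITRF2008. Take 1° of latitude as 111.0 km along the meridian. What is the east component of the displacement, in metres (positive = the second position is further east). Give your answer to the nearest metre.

ΔE = -298 m

Δφ = 5.9994° − 6.0019° = -0.0025°; Δλ = -5.1616° − -5.1589° = -0.0027°.
ΔN = Δφ × 111000 = -277.5 m; ΔE = Δλ × 111000 × cos(6.0019°) = -0.0027 × 111000 × 0.994518 = -298.1 m.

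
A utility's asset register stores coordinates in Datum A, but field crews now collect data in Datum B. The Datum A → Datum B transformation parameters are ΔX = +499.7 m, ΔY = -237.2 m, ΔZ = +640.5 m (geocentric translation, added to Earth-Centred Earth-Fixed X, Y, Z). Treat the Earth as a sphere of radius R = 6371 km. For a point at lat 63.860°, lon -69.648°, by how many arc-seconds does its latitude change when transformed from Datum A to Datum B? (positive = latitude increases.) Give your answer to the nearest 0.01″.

sin φ = 0.897720, cos φ = 0.440566, sin λ = -0.937574, cos λ = 0.347787.
North component: ΔN = −sin φ cos λ·ΔX − sin φ sin λ·ΔY + cos φ·ΔZ = −(0.897720)(0.347787)(499.7) − (0.897720)(-0.937574)(-237.2) + (0.440566)(640.5) = -73.48 m.
1° of latitude spans πR/180 = 111195 m, so Δφ = -73.48 / 111195 × 3600 = -2.379″.

Δφ = -2.38″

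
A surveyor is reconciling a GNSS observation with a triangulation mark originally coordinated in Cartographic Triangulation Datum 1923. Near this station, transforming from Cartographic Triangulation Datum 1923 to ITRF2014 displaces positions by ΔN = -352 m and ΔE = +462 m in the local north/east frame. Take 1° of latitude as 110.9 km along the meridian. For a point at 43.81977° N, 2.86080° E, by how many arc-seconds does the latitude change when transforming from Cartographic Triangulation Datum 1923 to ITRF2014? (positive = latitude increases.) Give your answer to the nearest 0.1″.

Δφ = -11.4″

1° of latitude = 110.9 km, so Δφ = -352.0 / 110900 = -0.0031740° = -11.427″.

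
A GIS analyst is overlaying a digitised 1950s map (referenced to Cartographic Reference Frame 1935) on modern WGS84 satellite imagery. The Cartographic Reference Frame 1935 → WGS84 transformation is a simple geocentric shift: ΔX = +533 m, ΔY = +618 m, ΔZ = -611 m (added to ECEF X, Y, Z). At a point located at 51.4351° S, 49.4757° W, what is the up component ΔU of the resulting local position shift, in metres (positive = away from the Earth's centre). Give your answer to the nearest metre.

At φ = -51.4351°, λ = -49.4757°: sin φ = -0.781903, cos φ = 0.623401, sin λ = -0.760130, cos λ = 0.649770.
ΔU = cos φ cos λ·ΔX + cos φ sin λ·ΔY + sin φ·ΔZ = (0.623401)(0.649770)(533) + (0.623401)(-0.760130)(618) + (-0.781903)(-611) = 400.79 m.

ΔU = 401 m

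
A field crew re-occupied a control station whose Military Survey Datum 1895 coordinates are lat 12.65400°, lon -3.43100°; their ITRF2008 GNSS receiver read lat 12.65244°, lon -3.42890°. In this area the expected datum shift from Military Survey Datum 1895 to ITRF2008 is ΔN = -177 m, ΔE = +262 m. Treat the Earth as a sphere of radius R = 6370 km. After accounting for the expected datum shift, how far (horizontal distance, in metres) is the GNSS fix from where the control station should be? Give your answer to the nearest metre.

Observed coordinate differences: Δφ = -0.00156°, Δλ = +0.00210°.
Converting to metres (1° lat = 111177 m, cos φ = 0.975711): observed ΔN = -173.4 m, observed ΔE = 227.8 m.
Subtracting the expected shift leaves a residual of -173.4 − (-177) = 3.6 m north and 227.8 − (262) = -34.2 m east.
Residual distance = √(3.6² + (-34.2)²) = 34.4 m.

34 m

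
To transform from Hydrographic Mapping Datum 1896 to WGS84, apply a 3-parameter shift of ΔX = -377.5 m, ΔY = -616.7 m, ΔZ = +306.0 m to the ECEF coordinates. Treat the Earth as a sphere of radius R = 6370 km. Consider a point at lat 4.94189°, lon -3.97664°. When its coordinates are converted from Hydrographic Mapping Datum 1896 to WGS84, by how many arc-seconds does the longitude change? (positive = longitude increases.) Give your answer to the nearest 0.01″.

sin φ = 0.086145, cos φ = 0.996283, sin λ = -0.069350, cos λ = 0.997592.
East component: ΔE = −sin λ·ΔX + cos λ·ΔY = −(-0.069350)(-377.5) + (0.997592)(-616.7) = -641.39 m.
1° of latitude spans πR/180 = 111177 m; at latitude φ, 1° of longitude spans that × cos φ = 110764.2 m, so Δλ = -641.39 / 110764.2 × 3600 = -20.846″.

Δλ = -20.85″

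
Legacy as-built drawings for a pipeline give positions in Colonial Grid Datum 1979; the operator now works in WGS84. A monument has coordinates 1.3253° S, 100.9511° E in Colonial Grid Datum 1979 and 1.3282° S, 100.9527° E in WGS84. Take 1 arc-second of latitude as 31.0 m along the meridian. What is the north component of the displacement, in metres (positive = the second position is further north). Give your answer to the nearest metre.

ΔN = -324 m

Δφ = -1.3282° − -1.3253° = -0.0029°; Δλ = 100.9527° − 100.9511° = +0.0016°.
1° of latitude = 3600 × 31.00 = 111600 m.
ΔN = Δφ × 111600 = -323.6 m; ΔE = Δλ × 111600 × cos(-1.3253°) = +0.0016 × 111600 × 0.999732 = 178.5 m.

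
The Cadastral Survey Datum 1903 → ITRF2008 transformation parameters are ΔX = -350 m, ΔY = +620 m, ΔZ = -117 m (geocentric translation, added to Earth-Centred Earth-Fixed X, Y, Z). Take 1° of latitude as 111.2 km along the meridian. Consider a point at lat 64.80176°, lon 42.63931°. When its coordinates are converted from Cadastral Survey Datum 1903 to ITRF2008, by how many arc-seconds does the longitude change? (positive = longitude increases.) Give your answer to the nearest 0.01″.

sin φ = 0.904840, cos φ = 0.425751, sin λ = 0.677381, cos λ = 0.735633.
East component: ΔE = −sin λ·ΔX + cos λ·ΔY = −(0.677381)(-350) + (0.735633)(620) = 693.18 m.
1° of latitude spans 111200 m; at latitude φ, 1° of longitude spans that × cos φ = 47343.6 m, so Δλ = 693.18 / 47343.6 × 3600 = 52.709″.

Δλ = 52.71″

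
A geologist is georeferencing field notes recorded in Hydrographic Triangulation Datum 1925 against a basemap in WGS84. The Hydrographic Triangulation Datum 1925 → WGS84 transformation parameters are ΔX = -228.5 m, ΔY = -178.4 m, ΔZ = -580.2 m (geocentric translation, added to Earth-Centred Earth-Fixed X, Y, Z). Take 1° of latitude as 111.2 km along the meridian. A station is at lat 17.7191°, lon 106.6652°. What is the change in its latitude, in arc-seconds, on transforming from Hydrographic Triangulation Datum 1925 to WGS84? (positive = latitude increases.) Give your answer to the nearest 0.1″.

sin φ = 0.304351, cos φ = 0.952560, sin λ = 0.957997, cos λ = -0.286779.
North component: ΔN = −sin φ cos λ·ΔX − sin φ sin λ·ΔY + cos φ·ΔZ = −(0.304351)(-0.286779)(-228.5) − (0.304351)(0.957997)(-178.4) + (0.952560)(-580.2) = -520.60 m.
1° of latitude spans 111200 m, so Δφ = -520.60 / 111200 × 3600 = -16.854″.

Δφ = -16.9″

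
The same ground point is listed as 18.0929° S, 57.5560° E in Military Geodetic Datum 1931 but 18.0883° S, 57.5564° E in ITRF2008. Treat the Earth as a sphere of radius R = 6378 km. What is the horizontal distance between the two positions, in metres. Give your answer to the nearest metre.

514 m

Δφ = -18.0883° − -18.0929° = +0.0046°; Δλ = 57.5564° − 57.5560° = +0.0004°.
1° along a meridian = πR/180 = 111317 m.
ΔN = Δφ × 111317 = 512.1 m; ΔE = Δλ × 111317 × cos(-18.0929°) = +0.0004 × 111317 × 0.950554 = 42.3 m.
Distance = √(ΔE² + ΔN²) = √(42.3² + 512.1²) = 513.8 m.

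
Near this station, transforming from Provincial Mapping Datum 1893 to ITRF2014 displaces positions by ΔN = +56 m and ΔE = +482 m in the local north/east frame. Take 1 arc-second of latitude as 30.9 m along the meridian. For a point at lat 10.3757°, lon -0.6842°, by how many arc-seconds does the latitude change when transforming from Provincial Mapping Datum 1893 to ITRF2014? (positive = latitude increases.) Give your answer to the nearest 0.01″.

1″ of latitude = 30.90 m, so Δφ = 56.0 / 30.90 = 1.812″.

Δφ = 1.81″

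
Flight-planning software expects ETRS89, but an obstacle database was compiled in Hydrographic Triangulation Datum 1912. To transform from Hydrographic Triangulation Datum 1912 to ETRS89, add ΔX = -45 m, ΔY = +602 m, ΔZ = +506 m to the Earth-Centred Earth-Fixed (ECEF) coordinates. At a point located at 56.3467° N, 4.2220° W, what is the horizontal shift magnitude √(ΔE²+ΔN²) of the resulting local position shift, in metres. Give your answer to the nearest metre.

At φ = 56.3467°, λ = -4.2220°: sin φ = 0.832406, cos φ = 0.554166, sin λ = -0.073621, cos λ = 0.997286.
ΔE = −sin λ·ΔX + cos λ·ΔY = −(-0.073621)·(-45) + (0.997286)·(602) = 597.05 m.
ΔN = −sin φ cos λ·ΔX − sin φ sin λ·ΔY + cos φ·ΔZ = −(0.832406)(0.997286)(-45) − (0.832406)(-0.073621)(602) + (0.554166)(506) = 354.66 m.
Horizontal magnitude = √(ΔE² + ΔN²) = √(597.05² + 354.66²) = 694.45 m.

694 m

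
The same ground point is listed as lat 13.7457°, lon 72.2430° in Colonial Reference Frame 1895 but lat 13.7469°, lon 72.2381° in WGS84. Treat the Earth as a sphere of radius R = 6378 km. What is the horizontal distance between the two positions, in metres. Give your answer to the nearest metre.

Δφ = 13.7469° − 13.7457° = +0.0012°; Δλ = 72.2381° − 72.2430° = -0.0049°.
1° along a meridian = πR/180 = 111317 m.
ΔN = Δφ × 111317 = 133.6 m; ΔE = Δλ × 111317 × cos(13.7457°) = -0.0049 × 111317 × 0.971360 = -529.8 m.
Distance = √(ΔE² + ΔN²) = √((-529.8)² + 133.6²) = 546.4 m.

546 m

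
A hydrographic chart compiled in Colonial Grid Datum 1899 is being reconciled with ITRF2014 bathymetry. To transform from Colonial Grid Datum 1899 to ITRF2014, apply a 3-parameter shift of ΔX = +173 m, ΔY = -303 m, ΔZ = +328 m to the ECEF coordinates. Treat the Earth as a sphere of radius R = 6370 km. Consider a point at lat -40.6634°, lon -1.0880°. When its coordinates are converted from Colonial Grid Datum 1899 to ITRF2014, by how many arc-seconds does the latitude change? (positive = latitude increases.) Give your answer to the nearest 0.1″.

sin φ = -0.651614, cos φ = 0.758551, sin λ = -0.018988, cos λ = 0.999820.
North component: ΔN = −sin φ cos λ·ΔX − sin φ sin λ·ΔY + cos φ·ΔZ = −(-0.651614)(0.999820)(173) − (-0.651614)(-0.018988)(-303) + (0.758551)(328) = 365.26 m.
1° of latitude spans πR/180 = 111177 m, so Δφ = 365.26 / 111177 × 3600 = 11.827″.

Δφ = 11.8″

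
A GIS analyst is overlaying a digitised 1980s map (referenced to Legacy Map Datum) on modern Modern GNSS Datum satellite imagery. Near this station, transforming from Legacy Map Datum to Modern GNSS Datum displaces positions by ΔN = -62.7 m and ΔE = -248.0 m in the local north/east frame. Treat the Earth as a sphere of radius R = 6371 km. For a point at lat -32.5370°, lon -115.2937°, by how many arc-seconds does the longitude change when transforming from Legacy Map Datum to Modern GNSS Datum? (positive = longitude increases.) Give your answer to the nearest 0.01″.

Δλ = -9.52″

At latitude -32.5370°, cos φ = 0.843044.
One radian of longitude at latitude φ spans R cos φ, so Δλ = ΔE / (R cos φ) = -248.0 / (6371000 × 0.843044) = -4.6174e-05 rad = -9.524″.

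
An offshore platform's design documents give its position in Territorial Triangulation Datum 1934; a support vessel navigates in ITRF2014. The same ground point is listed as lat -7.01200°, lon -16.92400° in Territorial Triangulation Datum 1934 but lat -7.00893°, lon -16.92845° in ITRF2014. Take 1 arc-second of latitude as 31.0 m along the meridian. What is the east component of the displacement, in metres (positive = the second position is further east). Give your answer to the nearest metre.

ΔE = -493 m

Δφ = -7.00893° − -7.01200° = +0.00307°; Δλ = -16.92845° − -16.92400° = -0.00445°.
1° of latitude = 3600 × 31.00 = 111600 m.
ΔN = Δφ × 111600 = 342.6 m; ΔE = Δλ × 111600 × cos(-7.01200°) = -0.00445 × 111600 × 0.992521 = -492.9 m.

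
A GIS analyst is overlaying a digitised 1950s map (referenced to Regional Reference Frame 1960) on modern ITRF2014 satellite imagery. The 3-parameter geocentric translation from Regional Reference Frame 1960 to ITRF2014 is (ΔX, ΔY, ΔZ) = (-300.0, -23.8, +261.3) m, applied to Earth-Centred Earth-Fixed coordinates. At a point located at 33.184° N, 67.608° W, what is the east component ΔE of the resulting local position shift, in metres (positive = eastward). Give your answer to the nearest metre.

At φ = 33.184°, λ = -67.608°: sin φ = 0.547330, cos φ = 0.836917, sin λ = -0.924599, cos λ = 0.380941.
ΔE = −sin λ·ΔX + cos λ·ΔY = −(-0.924599)·(-300.0) + (0.380941)·(-23.8) = -286.45 m.

ΔE = -286 m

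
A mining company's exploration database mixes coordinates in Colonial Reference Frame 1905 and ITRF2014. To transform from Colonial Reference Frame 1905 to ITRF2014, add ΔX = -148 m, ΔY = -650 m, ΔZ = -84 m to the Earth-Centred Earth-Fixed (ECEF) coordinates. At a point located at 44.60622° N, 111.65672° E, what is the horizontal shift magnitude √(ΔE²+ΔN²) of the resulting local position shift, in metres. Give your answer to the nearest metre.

499 m

The local east axis at (φ, λ) is (−sin λ, cos λ, 0), so ΔE = −sin(111.65672°)·(-148) + cos(111.65672°)·(-650) = 377.43 m.
The local north axis is (−sin φ cos λ, −sin φ sin λ, cos φ), giving ΔN = -38.355 + 424.230 − 59.804 = 326.07 m.
Horizontal magnitude = √(ΔE² + ΔN²) = √(377.43² + 326.07²) = 498.78 m.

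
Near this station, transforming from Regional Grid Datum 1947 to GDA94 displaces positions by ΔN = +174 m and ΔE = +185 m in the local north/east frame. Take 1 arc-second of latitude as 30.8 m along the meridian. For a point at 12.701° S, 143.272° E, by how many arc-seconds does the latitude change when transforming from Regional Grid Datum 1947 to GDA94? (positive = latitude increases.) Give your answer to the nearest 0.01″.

1″ of latitude = 30.80 m, so Δφ = 174.0 / 30.80 = 5.649″.

Δφ = 5.65″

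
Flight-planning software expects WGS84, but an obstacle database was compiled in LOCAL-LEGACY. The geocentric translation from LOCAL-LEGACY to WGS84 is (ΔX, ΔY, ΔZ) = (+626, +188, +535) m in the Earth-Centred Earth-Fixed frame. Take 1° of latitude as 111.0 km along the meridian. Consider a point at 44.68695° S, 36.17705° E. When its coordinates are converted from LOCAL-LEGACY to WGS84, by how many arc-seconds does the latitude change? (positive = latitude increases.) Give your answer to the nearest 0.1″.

sin φ = -0.703233, cos φ = 0.710960, sin λ = 0.590282, cos λ = 0.807197.
North component: ΔN = −sin φ cos λ·ΔX − sin φ sin λ·ΔY + cos φ·ΔZ = −(-0.703233)(0.807197)(626) − (-0.703233)(0.590282)(188) + (0.710960)(535) = 813.75 m.
1° of latitude spans 111000 m, so Δφ = 813.75 / 111000 × 3600 = 26.392″.

Δφ = 26.4″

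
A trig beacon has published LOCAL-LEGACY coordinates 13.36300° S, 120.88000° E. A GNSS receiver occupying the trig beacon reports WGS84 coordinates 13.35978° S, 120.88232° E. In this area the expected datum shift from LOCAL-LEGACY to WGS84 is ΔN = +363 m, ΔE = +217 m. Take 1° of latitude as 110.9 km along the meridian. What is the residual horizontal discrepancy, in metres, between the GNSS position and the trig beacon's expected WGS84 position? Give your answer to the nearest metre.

Observed coordinate differences: Δφ = +0.00322°, Δλ = +0.00232°.
Converting to metres (1° lat = 110900 m, cos φ = 0.972925): observed ΔN = 357.1 m, observed ΔE = 250.3 m.
Subtracting the expected shift leaves a residual of 357.1 − (363) = -5.9 m north and 250.3 − (217) = 33.3 m east.
Residual distance = √((-5.9)² + 33.3²) = 33.8 m.

34 m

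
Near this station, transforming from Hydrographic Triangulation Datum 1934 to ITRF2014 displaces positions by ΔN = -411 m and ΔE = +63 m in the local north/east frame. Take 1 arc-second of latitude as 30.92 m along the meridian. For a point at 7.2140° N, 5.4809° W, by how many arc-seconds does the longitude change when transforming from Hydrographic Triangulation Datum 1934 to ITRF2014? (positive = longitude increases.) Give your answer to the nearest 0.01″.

Δλ = 2.05″

At latitude 7.2140°, cos φ = 0.992084.
1″ of longitude at this latitude = 30.92 × cos φ = 30.6752 m, so Δλ = 63.0 / 30.6752 = 2.054″.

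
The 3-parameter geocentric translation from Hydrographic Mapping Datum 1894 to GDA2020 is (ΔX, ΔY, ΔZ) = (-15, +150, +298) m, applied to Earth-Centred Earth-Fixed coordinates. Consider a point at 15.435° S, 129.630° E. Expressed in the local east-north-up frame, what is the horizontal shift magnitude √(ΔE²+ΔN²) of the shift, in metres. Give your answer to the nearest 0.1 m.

At φ = -15.435°, λ = 129.630°: sin φ = -0.266145, cos φ = 0.963933, sin λ = 0.770179, cos λ = -0.637827.
ΔE = −sin λ·ΔX + cos λ·ΔY = −(0.770179)·(-15) + (-0.637827)·(150) = -84.12 m.
ΔN = −sin φ cos λ·ΔX − sin φ sin λ·ΔY + cos φ·ΔZ = −(-0.266145)(-0.637827)(-15) − (-0.266145)(0.770179)(150) + (0.963933)(298) = 320.55 m.
Horizontal magnitude = √(ΔE² + ΔN²) = √((-84.12)² + 320.55²) = 331.40 m.

331.4 m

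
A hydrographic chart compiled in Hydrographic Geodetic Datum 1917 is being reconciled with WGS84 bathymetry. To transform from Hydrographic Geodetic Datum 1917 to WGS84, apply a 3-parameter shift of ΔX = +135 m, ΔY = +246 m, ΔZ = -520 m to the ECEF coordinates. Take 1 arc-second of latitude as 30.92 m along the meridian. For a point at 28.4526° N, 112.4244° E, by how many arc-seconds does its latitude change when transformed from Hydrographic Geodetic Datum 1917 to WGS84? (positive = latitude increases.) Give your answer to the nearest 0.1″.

Δφ = -17.5″

sin φ = 0.476432, cos φ = 0.879212, sin λ = 0.924384, cos λ = -0.381464.
North component: ΔN = −sin φ cos λ·ΔX − sin φ sin λ·ΔY + cos φ·ΔZ = −(0.476432)(-0.381464)(135) − (0.476432)(0.924384)(246) + (0.879212)(-520) = -540.99 m.
1° of latitude spans 3600 × 30.92 = 111312 m, so Δφ = -540.99 / 111312 × 3600 = -17.497″.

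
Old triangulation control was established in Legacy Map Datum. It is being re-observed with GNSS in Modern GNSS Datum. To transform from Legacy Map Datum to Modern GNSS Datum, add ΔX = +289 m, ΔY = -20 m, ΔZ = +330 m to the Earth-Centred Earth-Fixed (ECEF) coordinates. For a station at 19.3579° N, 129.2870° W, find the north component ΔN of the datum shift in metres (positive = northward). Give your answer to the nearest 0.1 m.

At φ = 19.3579°, λ = -129.2870°: sin φ = 0.331468, cos φ = 0.943466, sin λ = -0.773984, cos λ = -0.633205.
ΔN = −sin φ cos λ·ΔX − sin φ sin λ·ΔY + cos φ·ΔZ = −(0.331468)(-0.633205)(289) − (0.331468)(-0.773984)(-20) + (0.943466)(330) = 366.87 m.

ΔN = 366.9 m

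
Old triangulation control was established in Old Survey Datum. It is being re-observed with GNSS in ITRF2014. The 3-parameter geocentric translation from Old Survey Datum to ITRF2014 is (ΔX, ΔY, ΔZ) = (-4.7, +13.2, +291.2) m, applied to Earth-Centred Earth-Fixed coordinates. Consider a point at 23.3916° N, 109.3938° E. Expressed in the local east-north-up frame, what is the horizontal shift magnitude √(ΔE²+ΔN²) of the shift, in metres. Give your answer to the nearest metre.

The local east axis at (φ, λ) is (−sin λ, cos λ, 0), so ΔE = −sin(109.3938°)·(-4.7) + cos(109.3938°)·13.2 = 0.05 m.
The local north axis is (−sin φ cos λ, −sin φ sin λ, cos φ), giving ΔN = -0.620 − 4.943 + 267.267 = 261.70 m.
Horizontal magnitude = √(ΔE² + ΔN²) = √(0.05² + 261.70²) = 261.70 m.

262 m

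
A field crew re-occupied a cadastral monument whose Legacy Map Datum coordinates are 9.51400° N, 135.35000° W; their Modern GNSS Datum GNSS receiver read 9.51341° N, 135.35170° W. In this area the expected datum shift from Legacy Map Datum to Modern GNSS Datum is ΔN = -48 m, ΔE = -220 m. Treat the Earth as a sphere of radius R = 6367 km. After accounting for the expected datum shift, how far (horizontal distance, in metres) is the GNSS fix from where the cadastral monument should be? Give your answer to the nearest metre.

38 m

Observed coordinate differences: Δφ = -0.00059°, Δλ = -0.00170°.
Converting to metres (1° lat = 111125 m, cos φ = 0.986245): observed ΔN = -65.6 m, observed ΔE = -186.3 m.
Subtracting the expected shift leaves a residual of -65.6 − (-48) = -17.6 m north and -186.3 − (-220) = 33.7 m east.
Residual distance = √((-17.6)² + 33.7²) = 38.0 m.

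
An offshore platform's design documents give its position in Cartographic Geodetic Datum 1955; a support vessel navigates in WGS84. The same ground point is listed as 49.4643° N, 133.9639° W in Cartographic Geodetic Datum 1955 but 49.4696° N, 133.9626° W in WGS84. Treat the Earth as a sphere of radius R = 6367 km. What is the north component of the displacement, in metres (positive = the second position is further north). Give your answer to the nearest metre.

Δφ = 49.4696° − 49.4643° = +0.0053°; Δλ = -133.9626° − -133.9639° = +0.0013°.
1° along a meridian = πR/180 = 111125 m.
ΔN = Δφ × 111125 = 589.0 m; ΔE = Δλ × 111125 × cos(49.4643°) = +0.0013 × 111125 × 0.649922 = 93.9 m.

ΔN = 589 m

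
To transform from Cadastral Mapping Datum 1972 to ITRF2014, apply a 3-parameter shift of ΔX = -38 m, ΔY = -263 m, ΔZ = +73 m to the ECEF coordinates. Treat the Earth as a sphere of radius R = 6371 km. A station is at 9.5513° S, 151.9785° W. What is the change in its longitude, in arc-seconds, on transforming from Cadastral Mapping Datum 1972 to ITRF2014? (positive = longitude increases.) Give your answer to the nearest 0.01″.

sin φ = -0.165931, cos φ = 0.986137, sin λ = -0.469803, cos λ = -0.882771.
East component: ΔE = −sin λ·ΔX + cos λ·ΔY = −(-0.469803)(-38) + (-0.882771)(-263) = 214.32 m.
1° of latitude spans πR/180 = 111195 m; at latitude φ, 1° of longitude spans that × cos φ = 109653.5 m, so Δλ = 214.32 / 109653.5 × 3600 = 7.036″.

Δλ = 7.04″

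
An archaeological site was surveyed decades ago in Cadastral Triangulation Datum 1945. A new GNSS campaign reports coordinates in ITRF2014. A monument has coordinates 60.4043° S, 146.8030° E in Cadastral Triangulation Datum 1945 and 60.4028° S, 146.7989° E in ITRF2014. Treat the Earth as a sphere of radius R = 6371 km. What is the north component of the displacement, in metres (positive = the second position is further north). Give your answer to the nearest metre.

Δφ = -60.4028° − -60.4043° = +0.0015°; Δλ = 146.7989° − 146.8030° = -0.0041°.
1° along a meridian = πR/180 = 111195 m.
ΔN = Δφ × 111195 = 166.8 m; ΔE = Δλ × 111195 × cos(-60.4043°) = -0.0041 × 111195 × 0.493877 = -225.2 m.

ΔN = 167 m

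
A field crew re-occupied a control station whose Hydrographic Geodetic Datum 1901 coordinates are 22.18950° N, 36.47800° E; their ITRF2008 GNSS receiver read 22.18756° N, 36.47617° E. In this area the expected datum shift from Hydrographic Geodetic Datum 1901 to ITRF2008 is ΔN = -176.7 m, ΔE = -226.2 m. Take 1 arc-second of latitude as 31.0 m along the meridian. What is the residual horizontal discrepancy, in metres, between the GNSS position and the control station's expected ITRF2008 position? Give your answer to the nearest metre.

54 m

Observed coordinate differences: Δφ = -0.00194°, Δλ = -0.00183°.
Converting to metres (1° lat = 111600 m, cos φ = 0.925940): observed ΔN = -216.5 m, observed ΔE = -189.1 m.
Subtracting the expected shift leaves a residual of -216.5 − (-176.7) = -39.8 m north and -189.1 − (-226.2) = 37.1 m east.
Residual distance = √((-39.8)² + 37.1²) = 54.4 m.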